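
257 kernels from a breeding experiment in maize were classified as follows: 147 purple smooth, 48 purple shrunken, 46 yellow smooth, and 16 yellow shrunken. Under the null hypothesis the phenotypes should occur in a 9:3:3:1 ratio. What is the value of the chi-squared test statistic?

Under the 9:3:3:1 hypothesis (Σ ratio = 16, N = 257):
  purple smooth: 257 × 9/16 = 144.5625
  purple shrunken: 257 × 3/16 = 48.1875
  yellow smooth: 257 × 3/16 = 48.1875
  yellow shrunken: 257 × 1/16 = 16.0625
χ² = Σ (O − E)² / E
  purple smooth: (147 − 144.5625)² / 144.5625 = 0.0411
  purple shrunken: (48 − 48.1875)² / 48.1875 = 0.0007
  yellow smooth: (46 − 48.1875)² / 48.1875 = 0.0993
  yellow shrunken: (16 − 16.0625)² / 16.0625 = 0.0002
χ² = 0.0411 + 0.0007 + 0.0993 + 0.0002 = 0.1413 ≈ 0.141

0.141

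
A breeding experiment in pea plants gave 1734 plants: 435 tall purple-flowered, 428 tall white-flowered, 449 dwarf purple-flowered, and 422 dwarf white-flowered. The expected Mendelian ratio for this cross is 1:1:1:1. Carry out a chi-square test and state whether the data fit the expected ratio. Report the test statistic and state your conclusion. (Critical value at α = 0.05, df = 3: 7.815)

The 1:1:1:1 ratio has 4 parts, so with N = 1734 the expected counts are:
  tall purple-flowered: 1734 × 1/4 = 433.5
  tall white-flowered: 1734 × 1/4 = 433.5
  dwarf purple-flowered: 1734 × 1/4 = 433.5
  dwarf white-flowered: 1734 × 1/4 = 433.5
χ² = Σ (O − E)² / E
  tall purple-flowered: (435 − 433.5)² / 433.5 = 0.0052
  tall white-flowered: (428 − 433.5)² / 433.5 = 0.0698
  dwarf purple-flowered: (449 − 433.5)² / 433.5 = 0.5542
  dwarf white-flowered: (422 − 433.5)² / 433.5 = 0.3051
χ² = 0.0052 + 0.0698 + 0.5542 + 0.3051 = 0.9343 ≈ 0.934
Degrees of freedom = 4 − 1 = 3; critical value at α = 0.05 is 7.815.
Since 0.934 < 7.815, we fail to reject the null hypothesis — the data are consistent with the 1:1:1:1 ratio.

0.934; consistent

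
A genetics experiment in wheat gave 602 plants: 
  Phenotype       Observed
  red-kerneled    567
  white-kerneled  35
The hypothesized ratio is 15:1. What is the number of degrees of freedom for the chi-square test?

1

A goodness-of-fit test with 2 phenotype classes has df = 2 − 1 = 1.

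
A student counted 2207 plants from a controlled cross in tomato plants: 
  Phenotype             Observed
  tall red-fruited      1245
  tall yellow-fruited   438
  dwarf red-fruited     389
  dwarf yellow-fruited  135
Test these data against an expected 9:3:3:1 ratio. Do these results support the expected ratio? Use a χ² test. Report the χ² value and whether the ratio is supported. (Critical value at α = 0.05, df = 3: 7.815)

The 9:3:3:1 ratio has 16 parts, so with N = 2207 the expected counts are:
  tall red-fruited: 2207 × 9/16 = 1241.4375
  tall yellow-fruited: 2207 × 3/16 = 413.8125
  dwarf red-fruited: 2207 × 3/16 = 413.8125
  dwarf yellow-fruited: 2207 × 1/16 = 137.9375
χ² = Σ (O − E)² / E
  tall red-fruited: (1245 − 1241.4375)² / 1241.4375 = 0.0102
  tall yellow-fruited: (438 − 413.8125)² / 413.8125 = 1.4138
  dwarf red-fruited: (389 − 413.8125)² / 413.8125 = 1.4878
  dwarf yellow-fruited: (135 − 137.9375)² / 137.9375 = 0.0626
χ² = 0.0102 + 1.4138 + 1.4878 + 0.0626 = 2.9744 ≈ 2.974
Degrees of freedom = 4 − 1 = 3; critical value at α = 0.05 is 7.815.
Since 2.974 < 7.815, we fail to reject the null hypothesis — the data are consistent with the 9:3:3:1 ratio.

2.974; consistent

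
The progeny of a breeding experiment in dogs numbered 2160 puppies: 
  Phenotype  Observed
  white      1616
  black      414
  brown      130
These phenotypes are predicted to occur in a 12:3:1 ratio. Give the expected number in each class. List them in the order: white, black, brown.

Under the 12:3:1 hypothesis (Σ ratio = 16, N = 2160):
  white: 2160 × 12/16 = 1620
  black: 2160 × 3/16 = 405
  brown: 2160 × 1/16 = 135

1620, 405, 135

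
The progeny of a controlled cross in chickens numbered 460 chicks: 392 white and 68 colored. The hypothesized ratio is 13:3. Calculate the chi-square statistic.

Expected counts for N = 460 under a 13:3 ratio (total parts = 16):
  white: 460 × 13/16 = 373.75
  colored: 460 × 3/16 = 86.25
χ² = Σ (O − E)² / E
  white: (392 − 373.75)² / 373.75 = 0.8911
  colored: (68 − 86.25)² / 86.25 = 3.8616
χ² = 0.8911 + 3.8616 = 4.7527 ≈ 4.753

4.753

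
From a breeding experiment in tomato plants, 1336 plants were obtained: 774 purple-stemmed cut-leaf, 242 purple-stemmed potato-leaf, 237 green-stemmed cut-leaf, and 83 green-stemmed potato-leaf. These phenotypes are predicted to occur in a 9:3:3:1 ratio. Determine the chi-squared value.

Under the 9:3:3:1 hypothesis (Σ ratio = 16, N = 1336):
  purple-stemmed cut-leaf: 1336 × 9/16 = 751.5
  purple-stemmed potato-leaf: 1336 × 3/16 = 250.5
  green-stemmed cut-leaf: 1336 × 3/16 = 250.5
  green-stemmed potato-leaf: 1336 × 1/16 = 83.5
χ² = Σ (O − E)² / E
  purple-stemmed cut-leaf: (774 − 751.5)² / 751.5 = 0.6737
  purple-stemmed potato-leaf: (242 − 250.5)² / 250.5 = 0.2884
  green-stemmed cut-leaf: (237 − 250.5)² / 250.5 = 0.7275
  green-stemmed potato-leaf: (83 − 83.5)² / 83.5 = 0.0030
χ² = 0.6737 + 0.2884 + 0.7275 + 0.0030 = 1.6926 ≈ 1.693

1.693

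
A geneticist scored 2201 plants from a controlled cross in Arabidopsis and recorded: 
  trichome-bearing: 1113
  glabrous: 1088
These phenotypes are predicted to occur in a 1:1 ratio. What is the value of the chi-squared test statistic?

Expected counts for N = 2201 under a 1:1 ratio (total parts = 2):
  trichome-bearing: 2201 × 1/2 = 1100.5
  glabrous: 2201 × 1/2 = 1100.5
χ² = Σ (O − E)² / E
  trichome-bearing: (1113 − 1100.5)² / 1100.5 = 0.1420
  glabrous: (1088 − 1100.5)² / 1100.5 = 0.1420
χ² = 0.1420 + 0.1420 = 0.284

0.284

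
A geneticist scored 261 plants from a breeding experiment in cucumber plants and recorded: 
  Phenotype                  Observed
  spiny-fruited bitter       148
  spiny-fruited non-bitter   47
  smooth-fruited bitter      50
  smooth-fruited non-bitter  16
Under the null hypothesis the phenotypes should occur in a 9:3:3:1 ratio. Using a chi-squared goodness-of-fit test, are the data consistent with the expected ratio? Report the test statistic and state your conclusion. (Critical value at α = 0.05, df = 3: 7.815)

0.115; consistent

The 9:3:3:1 ratio has 16 parts, so with N = 261 the expected counts are:
  spiny-fruited bitter: 261 × 9/16 = 146.8125
  spiny-fruited non-bitter: 261 × 3/16 = 48.9375
  smooth-fruited bitter: 261 × 3/16 = 48.9375
  smooth-fruited non-bitter: 261 × 1/16 = 16.3125
χ² = Σ (O − E)² / E
  spiny-fruited bitter: (148 − 146.8125)² / 146.8125 = 0.0096
  spiny-fruited non-bitter: (47 − 48.9375)² / 48.9375 = 0.0767
  smooth-fruited bitter: (50 − 48.9375)² / 48.9375 = 0.0231
  smooth-fruited non-bitter: (16 − 16.3125)² / 16.3125 = 0.0060
χ² = 0.0096 + 0.0767 + 0.0231 + 0.0060 = 0.1154 ≈ 0.115
Degrees of freedom = 4 − 1 = 3; critical value at α = 0.05 is 7.815.
Since 0.115 < 7.815, we fail to reject the null hypothesis — the data are consistent with the 9:3:3:1 ratio.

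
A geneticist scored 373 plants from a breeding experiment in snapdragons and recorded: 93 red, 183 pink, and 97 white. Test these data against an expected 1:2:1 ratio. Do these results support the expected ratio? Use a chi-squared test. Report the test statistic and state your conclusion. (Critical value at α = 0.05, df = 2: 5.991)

Total ratio parts = 4. Expected numbers out of 373:
  red: 373 × 1/4 = 93.25
  pink: 373 × 2/4 = 186.5
  white: 373 × 1/4 = 93.25
χ² = Σ (O − E)² / E
  red: (93 − 93.25)² / 93.25 = 0.0007
  pink: (183 − 186.5)² / 186.5 = 0.0657
  white: (97 − 93.25)² / 93.25 = 0.1508
χ² = 0.0007 + 0.0657 + 0.1508 = 0.2172 ≈ 0.217
Degrees of freedom = 3 − 1 = 2; critical value at α = 0.05 is 5.991.
Since 0.217 < 5.991, we fail to reject the null hypothesis — the data are consistent with the 1:2:1 ratio.

0.217; consistent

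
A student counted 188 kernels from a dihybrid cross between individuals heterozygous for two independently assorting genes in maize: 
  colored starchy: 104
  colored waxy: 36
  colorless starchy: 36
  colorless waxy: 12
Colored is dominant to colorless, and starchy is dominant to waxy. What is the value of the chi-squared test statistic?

A dihybrid F₂ with independent assortment and complete dominance at both loci gives a 9:3:3:1 phenotypic ratio.
Under the 9:3:3:1 hypothesis (Σ ratio = 16, N = 188):
  colored starchy: 188 × 9/16 = 105.75
  colored waxy: 188 × 3/16 = 35.25
  colorless starchy: 188 × 3/16 = 35.25
  colorless waxy: 188 × 1/16 = 11.75
χ² = Σ (O − E)² / E
  colored starchy: (104 − 105.75)² / 105.75 = 0.0290
  colored waxy: (36 − 35.25)² / 35.25 = 0.0160
  colorless starchy: (36 − 35.25)² / 35.25 = 0.0160
  colorless waxy: (12 − 11.75)² / 11.75 = 0.0053
χ² = 0.0290 + 0.0160 + 0.0160 + 0.0053 = 0.0663 ≈ 0.066

0.066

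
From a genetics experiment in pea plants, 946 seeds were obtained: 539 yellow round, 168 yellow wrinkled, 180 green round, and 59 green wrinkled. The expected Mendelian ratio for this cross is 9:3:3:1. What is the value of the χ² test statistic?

Under the 9:3:3:1 hypothesis (Σ ratio = 16, N = 946):
  yellow round: 946 × 9/16 = 532.125
  yellow wrinkled: 946 × 3/16 = 177.375
  green round: 946 × 3/16 = 177.375
  green wrinkled: 946 × 1/16 = 59.125
χ² = Σ (O − E)² / E
  yellow round: (539 − 532.125)² / 532.125 = 0.0888
  yellow wrinkled: (168 − 177.375)² / 177.375 = 0.4955
  green round: (180 − 177.375)² / 177.375 = 0.0388
  green wrinkled: (59 − 59.125)² / 59.125 = 0.0003
χ² = 0.0888 + 0.4955 + 0.0388 + 0.0003 = 0.6234 ≈ 0.623

0.623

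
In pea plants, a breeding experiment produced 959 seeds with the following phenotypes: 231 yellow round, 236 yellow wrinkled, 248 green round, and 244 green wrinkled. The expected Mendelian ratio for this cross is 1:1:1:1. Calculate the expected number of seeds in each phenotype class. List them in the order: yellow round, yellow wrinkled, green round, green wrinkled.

239.75, 239.75, 239.75, 239.75

Under the 1:1:1:1 hypothesis (Σ ratio = 4, N = 959):
  yellow round: 959 × 1/4 = 239.75
  yellow wrinkled: 959 × 1/4 = 239.75
  green round: 959 × 1/4 = 239.75
  green wrinkled: 959 × 1/4 = 239.75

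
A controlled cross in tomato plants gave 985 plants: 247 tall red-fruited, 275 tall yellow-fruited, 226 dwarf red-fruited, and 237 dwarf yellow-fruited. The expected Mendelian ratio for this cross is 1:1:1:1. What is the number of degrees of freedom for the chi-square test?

3

A goodness-of-fit test with 4 phenotype classes has df = 4 − 1 = 3.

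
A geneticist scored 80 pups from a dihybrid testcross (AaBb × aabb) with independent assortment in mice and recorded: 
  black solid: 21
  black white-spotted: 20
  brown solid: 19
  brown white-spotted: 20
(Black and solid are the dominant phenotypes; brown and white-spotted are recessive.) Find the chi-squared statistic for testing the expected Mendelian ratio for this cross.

0.100

A dihybrid testcross with independent assortment gives a 1:1:1:1 ratio.
Under the 1:1:1:1 hypothesis (Σ ratio = 4, N = 80):
  black solid: 80 × 1/4 = 20
  black white-spotted: 80 × 1/4 = 20
  brown solid: 80 × 1/4 = 20
  brown white-spotted: 80 × 1/4 = 20
χ² = Σ (O − E)² / E
  black solid: (21 − 20)² / 20 = 0.0500
  black white-spotted: (20 − 20)² / 20 = 0.0000
  brown solid: (19 − 20)² / 20 = 0.0500
  brown white-spotted: (20 − 20)² / 20 = 0.0000
χ² = 0.0500 + 0.0000 + 0.0500 + 0.0000 = 0.100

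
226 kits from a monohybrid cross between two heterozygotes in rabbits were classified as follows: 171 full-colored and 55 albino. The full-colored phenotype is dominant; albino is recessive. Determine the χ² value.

For a monohybrid cross between heterozygotes with complete dominance, the expected phenotypic ratio is 3:1.
Expected counts for N = 226 under a 3:1 ratio (total parts = 4):
  full-colored: 226 × 3/4 = 169.5
  albino: 226 × 1/4 = 56.5
χ² = Σ (O − E)² / E
  full-colored: (171 − 169.5)² / 169.5 = 0.0133
  albino: (55 − 56.5)² / 56.5 = 0.0398
χ² = 0.0133 + 0.0398 = 0.0531 ≈ 0.053

0.053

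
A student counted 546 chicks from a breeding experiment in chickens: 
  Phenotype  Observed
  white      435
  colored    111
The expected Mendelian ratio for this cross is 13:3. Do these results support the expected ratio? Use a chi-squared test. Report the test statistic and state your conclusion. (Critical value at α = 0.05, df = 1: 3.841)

The 13:3 ratio has 16 parts, so with N = 546 the expected counts are:
  white: 546 × 13/16 = 443.625
  colored: 546 × 3/16 = 102.375
χ² = Σ (O − E)² / E
  white: (435 − 443.625)² / 443.625 = 0.1677
  colored: (111 − 102.375)² / 102.375 = 0.7266
χ² = 0.1677 + 0.7266 = 0.8943 ≈ 0.894
Degrees of freedom = 2 − 1 = 1; critical value at α = 0.05 is 3.841.
Since 0.894 < 3.841, we fail to reject the null hypothesis — the data are consistent with the 13:3 ratio.

0.894; consistent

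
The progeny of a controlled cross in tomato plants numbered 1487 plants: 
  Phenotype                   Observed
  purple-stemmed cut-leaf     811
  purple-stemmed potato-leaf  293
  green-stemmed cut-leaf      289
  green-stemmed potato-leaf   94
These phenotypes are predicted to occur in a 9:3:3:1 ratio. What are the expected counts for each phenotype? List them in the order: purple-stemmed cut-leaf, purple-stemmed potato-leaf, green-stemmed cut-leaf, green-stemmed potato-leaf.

836.4375, 278.8125, 278.8125, 92.9375

Total ratio parts = 16. Expected numbers out of 1487:
  purple-stemmed cut-leaf: 1487 × 9/16 = 836.4375
  purple-stemmed potato-leaf: 1487 × 3/16 = 278.8125
  green-stemmed cut-leaf: 1487 × 3/16 = 278.8125
  green-stemmed potato-leaf: 1487 × 1/16 = 92.9375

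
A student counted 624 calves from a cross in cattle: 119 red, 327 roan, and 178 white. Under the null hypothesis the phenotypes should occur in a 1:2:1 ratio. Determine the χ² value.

12.599

Under the 1:2:1 hypothesis (Σ ratio = 4, N = 624):
  red: 624 × 1/4 = 156
  roan: 624 × 2/4 = 312
  white: 624 × 1/4 = 156
χ² = Σ (O − E)² / E
  red: (119 − 156)² / 156 = 8.7756
  roan: (327 − 312)² / 312 = 0.7212
  white: (178 − 156)² / 156 = 3.1026
χ² = 8.7756 + 0.7212 + 3.1026 = 12.5994 ≈ 12.599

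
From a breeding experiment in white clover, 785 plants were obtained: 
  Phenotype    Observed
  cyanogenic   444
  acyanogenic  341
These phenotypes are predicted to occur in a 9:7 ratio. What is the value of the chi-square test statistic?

0.031

Total ratio parts = 16. Expected numbers out of 785:
  cyanogenic: 785 × 9/16 = 441.5625
  acyanogenic: 785 × 7/16 = 343.4375
χ² = Σ (O − E)² / E
  cyanogenic: (444 − 441.5625)² / 441.5625 = 0.0135
  acyanogenic: (341 − 343.4375)² / 343.4375 = 0.0173
χ² = 0.0135 + 0.0173 = 0.0308 ≈ 0.031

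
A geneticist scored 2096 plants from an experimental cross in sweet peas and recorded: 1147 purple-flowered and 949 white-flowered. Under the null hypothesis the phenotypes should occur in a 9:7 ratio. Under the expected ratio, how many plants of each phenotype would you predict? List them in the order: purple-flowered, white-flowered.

1179, 917

The 9:7 ratio has 16 parts, so with N = 2096 the expected counts are:
  purple-flowered: 2096 × 9/16 = 1179
  white-flowered: 2096 × 7/16 = 917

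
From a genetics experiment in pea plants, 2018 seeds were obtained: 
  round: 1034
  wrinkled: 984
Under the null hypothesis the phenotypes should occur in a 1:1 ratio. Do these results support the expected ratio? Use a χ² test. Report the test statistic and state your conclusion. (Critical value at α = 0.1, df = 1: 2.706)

1.239; consistent

Expected counts for N = 2018 under a 1:1 ratio (total parts = 2):
  round: 2018 × 1/2 = 1009
  wrinkled: 2018 × 1/2 = 1009
χ² = Σ (O − E)² / E
  round: (1034 − 1009)² / 1009 = 0.6194
  wrinkled: (984 − 1009)² / 1009 = 0.6194
χ² = 0.6194 + 0.6194 = 1.2388 ≈ 1.239
Degrees of freedom = 2 − 1 = 1; critical value at α = 0.1 is 2.706.
Since 1.239 < 2.706, we fail to reject the null hypothesis — the data are consistent with the 1:1 ratio.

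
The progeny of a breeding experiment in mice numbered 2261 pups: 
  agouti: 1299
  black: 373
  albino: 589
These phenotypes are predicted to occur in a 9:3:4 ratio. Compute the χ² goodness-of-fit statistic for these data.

7.699

Expected counts for N = 2261 under a 9:3:4 ratio (total parts = 16):
  agouti: 2261 × 9/16 = 1271.8125
  black: 2261 × 3/16 = 423.9375
  albino: 2261 × 4/16 = 565.25
χ² = Σ (O − E)² / E
  agouti: (1299 − 1271.8125)² / 1271.8125 = 0.5812
  black: (373 − 423.9375)² / 423.9375 = 6.1203
  albino: (589 − 565.25)² / 565.25 = 0.9979
χ² = 0.5812 + 6.1203 + 0.9979 = 7.6994 ≈ 7.699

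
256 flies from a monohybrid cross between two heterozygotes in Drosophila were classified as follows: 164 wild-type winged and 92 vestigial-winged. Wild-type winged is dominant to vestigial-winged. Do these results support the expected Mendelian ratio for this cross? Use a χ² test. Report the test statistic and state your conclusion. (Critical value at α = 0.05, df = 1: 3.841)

16.333; not consistent

For a monohybrid cross between heterozygotes with complete dominance, the expected phenotypic ratio is 3:1.
Total ratio parts = 4. Expected numbers out of 256:
  wild-type winged: 256 × 3/4 = 192
  vestigial-winged: 256 × 1/4 = 64
χ² = Σ (O − E)² / E
  wild-type winged: (164 − 192)² / 192 = 4.0833
  vestigial-winged: (92 − 64)² / 64 = 12.2500
χ² = 4.0833 + 12.2500 = 16.3333 ≈ 16.333
Degrees of freedom = 2 − 1 = 1; critical value at α = 0.05 is 3.841.
Since 16.333 > 3.841, we reject the null hypothesis — the data do not fit the 3:1 ratio.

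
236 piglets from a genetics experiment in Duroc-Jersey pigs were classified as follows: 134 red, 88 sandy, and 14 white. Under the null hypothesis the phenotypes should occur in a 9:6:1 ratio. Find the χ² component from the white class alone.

0.038

Expected counts for N = 236 under a 9:6:1 ratio (total parts = 16):
  red: 236 × 9/16 = 132.75
  sandy: 236 × 6/16 = 88.5
  white: 236 × 1/16 = 14.75
Contribution of white: (14 − 14.75)² / 14.75 = 0.0381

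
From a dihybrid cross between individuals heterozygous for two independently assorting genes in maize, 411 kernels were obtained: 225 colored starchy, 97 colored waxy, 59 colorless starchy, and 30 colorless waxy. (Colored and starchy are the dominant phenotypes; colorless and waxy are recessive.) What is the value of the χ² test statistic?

A dihybrid F₂ with independent assortment and complete dominance at both loci gives a 9:3:3:1 phenotypic ratio.
Expected counts for N = 411 under a 9:3:3:1 ratio (total parts = 16):
  colored starchy: 411 × 9/16 = 231.1875
  colored waxy: 411 × 3/16 = 77.0625
  colorless starchy: 411 × 3/16 = 77.0625
  colorless waxy: 411 × 1/16 = 25.6875
χ² = Σ (O − E)² / E
  colored starchy: (225 − 231.1875)² / 231.1875 = 0.1656
  colored waxy: (97 − 77.0625)² / 77.0625 = 5.1582
  colorless starchy: (59 − 77.0625)² / 77.0625 = 4.2336
  colorless waxy: (30 − 25.6875)² / 25.6875 = 0.7240
χ² = 0.1656 + 5.1582 + 4.2336 + 0.7240 = 10.2814 ≈ 10.281

10.281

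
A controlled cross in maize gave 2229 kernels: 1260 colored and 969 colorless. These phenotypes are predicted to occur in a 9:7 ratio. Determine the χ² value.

0.070

Under the 9:7 hypothesis (Σ ratio = 16, N = 2229):
  colored: 2229 × 9/16 = 1253.8125
  colorless: 2229 × 7/16 = 975.1875
χ² = Σ (O − E)² / E
  colored: (1260 − 1253.8125)² / 1253.8125 = 0.0305
  colorless: (969 − 975.1875)² / 975.1875 = 0.0393
χ² = 0.0305 + 0.0393 = 0.0698 ≈ 0.070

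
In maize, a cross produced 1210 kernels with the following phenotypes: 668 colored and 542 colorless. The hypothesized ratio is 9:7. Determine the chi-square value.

Total ratio parts = 16. Expected numbers out of 1210:
  colored: 1210 × 9/16 = 680.625
  colorless: 1210 × 7/16 = 529.375
χ² = Σ (O − E)² / E
  colored: (668 − 680.625)² / 680.625 = 0.2342
  colorless: (542 − 529.375)² / 529.375 = 0.3011
χ² = 0.2342 + 0.3011 = 0.5353 ≈ 0.535

0.535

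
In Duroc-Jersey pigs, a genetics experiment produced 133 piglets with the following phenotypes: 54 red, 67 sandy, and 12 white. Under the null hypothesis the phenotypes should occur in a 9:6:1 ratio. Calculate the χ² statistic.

13.306

Under the 9:6:1 hypothesis (Σ ratio = 16, N = 133):
  red: 133 × 9/16 = 74.8125
  sandy: 133 × 6/16 = 49.875
  white: 133 × 1/16 = 8.3125
χ² = Σ (O − E)² / E
  red: (54 − 74.8125)² / 74.8125 = 5.7899
  sandy: (67 − 49.875)² / 49.875 = 5.8800
  white: (12 − 8.3125)² / 8.3125 = 1.6358
χ² = 5.7899 + 5.8800 + 1.6358 = 13.3057 ≈ 13.306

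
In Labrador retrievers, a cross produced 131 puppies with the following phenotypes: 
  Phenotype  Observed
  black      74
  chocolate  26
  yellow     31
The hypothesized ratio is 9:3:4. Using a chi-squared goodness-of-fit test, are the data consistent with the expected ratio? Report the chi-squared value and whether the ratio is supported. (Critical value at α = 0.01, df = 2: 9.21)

0.179; consistent

Under the 9:3:4 hypothesis (Σ ratio = 16, N = 131):
  black: 131 × 9/16 = 73.6875
  chocolate: 131 × 3/16 = 24.5625
  yellow: 131 × 4/16 = 32.75
χ² = Σ (O − E)² / E
  black: (74 − 73.6875)² / 73.6875 = 0.0013
  chocolate: (26 − 24.5625)² / 24.5625 = 0.0841
  yellow: (31 − 32.75)² / 32.75 = 0.0935
χ² = 0.0013 + 0.0841 + 0.0935 = 0.1789 ≈ 0.179
Degrees of freedom = 3 − 1 = 2; critical value at α = 0.01 is 9.21.
Since 0.179 < 9.21, we fail to reject the null hypothesis — the data are consistent with the 9:3:4 ratio.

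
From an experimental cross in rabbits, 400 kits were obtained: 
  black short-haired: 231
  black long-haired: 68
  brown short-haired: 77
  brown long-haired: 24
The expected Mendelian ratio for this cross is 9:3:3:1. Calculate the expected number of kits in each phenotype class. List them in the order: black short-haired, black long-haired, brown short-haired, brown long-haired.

The 9:3:3:1 ratio has 16 parts, so with N = 400 the expected counts are:
  black short-haired: 400 × 9/16 = 225
  black long-haired: 400 × 3/16 = 75
  brown short-haired: 400 × 3/16 = 75
  brown long-haired: 400 × 1/16 = 25

225, 75, 75, 25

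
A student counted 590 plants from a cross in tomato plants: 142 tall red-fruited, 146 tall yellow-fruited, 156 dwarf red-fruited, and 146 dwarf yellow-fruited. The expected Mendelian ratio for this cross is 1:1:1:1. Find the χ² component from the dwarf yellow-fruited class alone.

Expected counts for N = 590 under a 1:1:1:1 ratio (total parts = 4):
  tall red-fruited: 590 × 1/4 = 147.5
  tall yellow-fruited: 590 × 1/4 = 147.5
  dwarf red-fruited: 590 × 1/4 = 147.5
  dwarf yellow-fruited: 590 × 1/4 = 147.5
Contribution of dwarf yellow-fruited: (146 − 147.5)² / 147.5 = 0.0153

0.015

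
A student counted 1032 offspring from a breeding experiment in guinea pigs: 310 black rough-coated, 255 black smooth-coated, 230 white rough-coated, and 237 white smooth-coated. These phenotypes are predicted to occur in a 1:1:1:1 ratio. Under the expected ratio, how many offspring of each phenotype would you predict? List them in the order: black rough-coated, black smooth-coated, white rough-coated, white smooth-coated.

258, 258, 258, 258

Total ratio parts = 4. Expected numbers out of 1032:
  black rough-coated: 1032 × 1/4 = 258
  black smooth-coated: 1032 × 1/4 = 258
  white rough-coated: 1032 × 1/4 = 258
  white smooth-coated: 1032 × 1/4 = 258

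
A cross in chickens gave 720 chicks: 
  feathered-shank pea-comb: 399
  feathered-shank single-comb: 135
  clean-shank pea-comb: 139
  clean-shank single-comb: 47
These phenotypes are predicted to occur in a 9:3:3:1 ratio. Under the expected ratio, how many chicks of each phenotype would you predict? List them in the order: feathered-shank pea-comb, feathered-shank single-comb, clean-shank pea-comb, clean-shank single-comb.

The 9:3:3:1 ratio has 16 parts, so with N = 720 the expected counts are:
  feathered-shank pea-comb: 720 × 9/16 = 405
  feathered-shank single-comb: 720 × 3/16 = 135
  clean-shank pea-comb: 720 × 3/16 = 135
  clean-shank single-comb: 720 × 1/16 = 45

405, 135, 135, 45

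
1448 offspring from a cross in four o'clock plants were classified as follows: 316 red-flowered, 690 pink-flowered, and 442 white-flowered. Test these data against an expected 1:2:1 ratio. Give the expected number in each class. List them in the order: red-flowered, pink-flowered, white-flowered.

Under the 1:2:1 hypothesis (Σ ratio = 4, N = 1448):
  red-flowered: 1448 × 1/4 = 362
  pink-flowered: 1448 × 2/4 = 724
  white-flowered: 1448 × 1/4 = 362

362, 724, 362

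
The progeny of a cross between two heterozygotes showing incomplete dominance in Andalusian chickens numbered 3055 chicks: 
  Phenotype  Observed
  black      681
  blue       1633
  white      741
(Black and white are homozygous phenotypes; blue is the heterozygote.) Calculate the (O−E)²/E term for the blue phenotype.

With incomplete dominance, a heterozygote × heterozygote cross gives a 1:2:1 phenotypic ratio.
Total ratio parts = 4. Expected numbers out of 3055:
  black: 3055 × 1/4 = 763.75
  blue: 3055 × 2/4 = 1527.5
  white: 3055 × 1/4 = 763.75
Contribution of blue: (1633 − 1527.5)² / 1527.5 = 7.2866

7.287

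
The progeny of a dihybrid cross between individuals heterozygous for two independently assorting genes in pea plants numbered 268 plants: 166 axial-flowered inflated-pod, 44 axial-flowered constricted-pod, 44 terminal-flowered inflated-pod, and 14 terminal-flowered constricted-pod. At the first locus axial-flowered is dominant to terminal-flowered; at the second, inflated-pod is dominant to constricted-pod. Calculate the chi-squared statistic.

A dihybrid F₂ with independent assortment and complete dominance at both loci gives a 9:3:3:1 phenotypic ratio.
Under the 9:3:3:1 hypothesis (Σ ratio = 16, N = 268):
  axial-flowered inflated-pod: 268 × 9/16 = 150.75
  axial-flowered constricted-pod: 268 × 3/16 = 50.25
  terminal-flowered inflated-pod: 268 × 3/16 = 50.25
  terminal-flowered constricted-pod: 268 × 1/16 = 16.75
χ² = Σ (O − E)² / E
  axial-flowered inflated-pod: (166 − 150.75)² / 150.75 = 1.5427
  axial-flowered constricted-pod: (44 − 50.25)² / 50.25 = 0.7774
  terminal-flowered inflated-pod: (44 − 50.25)² / 50.25 = 0.7774
  terminal-flowered constricted-pod: (14 − 16.75)² / 16.75 = 0.4515
χ² = 1.5427 + 0.7774 + 0.7774 + 0.4515 = 3.549

3.549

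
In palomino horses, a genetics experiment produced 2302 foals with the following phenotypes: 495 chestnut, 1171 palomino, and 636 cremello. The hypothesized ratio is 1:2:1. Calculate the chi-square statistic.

17.968

Total ratio parts = 4. Expected numbers out of 2302:
  chestnut: 2302 × 1/4 = 575.5
  palomino: 2302 × 2/4 = 1151
  cremello: 2302 × 1/4 = 575.5
χ² = Σ (O − E)² / E
  chestnut: (495 − 575.5)² / 575.5 = 11.2602
  palomino: (1171 − 1151)² / 1151 = 0.3475
  cremello: (636 − 575.5)² / 575.5 = 6.3601
χ² = 11.2602 + 0.3475 + 6.3601 = 17.9678 ≈ 17.968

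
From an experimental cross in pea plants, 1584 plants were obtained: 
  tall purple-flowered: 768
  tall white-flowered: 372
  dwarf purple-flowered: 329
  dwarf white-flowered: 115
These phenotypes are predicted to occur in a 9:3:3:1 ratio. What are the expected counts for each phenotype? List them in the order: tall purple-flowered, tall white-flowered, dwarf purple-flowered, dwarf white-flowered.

Total ratio parts = 16. Expected numbers out of 1584:
  tall purple-flowered: 1584 × 9/16 = 891
  tall white-flowered: 1584 × 3/16 = 297
  dwarf purple-flowered: 1584 × 3/16 = 297
  dwarf white-flowered: 1584 × 1/16 = 99

891, 297, 297, 99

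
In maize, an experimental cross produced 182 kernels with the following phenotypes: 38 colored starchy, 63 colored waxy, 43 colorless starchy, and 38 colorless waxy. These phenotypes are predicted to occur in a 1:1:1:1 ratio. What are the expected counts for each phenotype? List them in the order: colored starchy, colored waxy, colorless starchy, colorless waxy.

Expected counts for N = 182 under a 1:1:1:1 ratio (total parts = 4):
  colored starchy: 182 × 1/4 = 45.5
  colored waxy: 182 × 1/4 = 45.5
  colorless starchy: 182 × 1/4 = 45.5
  colorless waxy: 182 × 1/4 = 45.5

45.5, 45.5, 45.5, 45.5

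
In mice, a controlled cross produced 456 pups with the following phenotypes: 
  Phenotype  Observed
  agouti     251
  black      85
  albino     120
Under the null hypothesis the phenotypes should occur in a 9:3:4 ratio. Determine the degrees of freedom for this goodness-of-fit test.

2

A goodness-of-fit test with 3 phenotype classes has df = 3 − 1 = 2.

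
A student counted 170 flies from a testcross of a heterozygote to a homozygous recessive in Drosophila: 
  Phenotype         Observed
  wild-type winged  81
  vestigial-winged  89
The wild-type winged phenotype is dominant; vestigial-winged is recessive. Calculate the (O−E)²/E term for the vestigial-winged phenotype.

A testcross of a heterozygote (Aa × aa) gives a 1:1 phenotypic ratio.
Expected counts for N = 170 under a 1:1 ratio (total parts = 2):
  wild-type winged: 170 × 1/2 = 85
  vestigial-winged: 170 × 1/2 = 85
Contribution of vestigial-winged: (89 − 85)² / 85 = 0.1882

0.188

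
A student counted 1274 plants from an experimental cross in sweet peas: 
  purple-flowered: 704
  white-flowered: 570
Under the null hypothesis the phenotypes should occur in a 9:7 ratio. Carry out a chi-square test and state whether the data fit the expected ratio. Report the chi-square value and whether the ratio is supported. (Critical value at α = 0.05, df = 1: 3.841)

0.508; consistent

Total ratio parts = 16. Expected numbers out of 1274:
  purple-flowered: 1274 × 9/16 = 716.625
  white-flowered: 1274 × 7/16 = 557.375
χ² = Σ (O − E)² / E
  purple-flowered: (704 − 716.625)² / 716.625 = 0.2224
  white-flowered: (570 − 557.375)² / 557.375 = 0.2860
χ² = 0.2224 + 0.2860 = 0.5084 ≈ 0.508
Degrees of freedom = 2 − 1 = 1; critical value at α = 0.05 is 3.841.
Since 0.508 < 3.841, we fail to reject the null hypothesis — the data are consistent with the 9:7 ratio.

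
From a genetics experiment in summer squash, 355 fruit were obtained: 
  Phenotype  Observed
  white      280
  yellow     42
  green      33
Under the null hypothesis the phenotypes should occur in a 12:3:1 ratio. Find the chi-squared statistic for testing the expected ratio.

15.043

Under the 12:3:1 hypothesis (Σ ratio = 16, N = 355):
  white: 355 × 12/16 = 266.25
  yellow: 355 × 3/16 = 66.5625
  green: 355 × 1/16 = 22.1875
χ² = Σ (O − E)² / E
  white: (280 − 266.25)² / 266.25 = 0.7101
  yellow: (42 − 66.5625)² / 66.5625 = 9.0639
  green: (33 − 22.1875)² / 22.1875 = 5.2692
χ² = 0.7101 + 9.0639 + 5.2692 = 15.0432 ≈ 15.043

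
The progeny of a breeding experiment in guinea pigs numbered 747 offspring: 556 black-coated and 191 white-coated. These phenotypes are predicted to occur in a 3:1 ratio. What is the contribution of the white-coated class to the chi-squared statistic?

0.097

Under the 3:1 hypothesis (Σ ratio = 4, N = 747):
  black-coated: 747 × 3/4 = 560.25
  white-coated: 747 × 1/4 = 186.75
Contribution of white-coated: (191 − 186.75)² / 186.75 = 0.0967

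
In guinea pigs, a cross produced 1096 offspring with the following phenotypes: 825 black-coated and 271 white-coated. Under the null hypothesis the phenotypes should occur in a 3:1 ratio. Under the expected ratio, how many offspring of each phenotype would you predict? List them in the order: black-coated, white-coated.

Expected counts for N = 1096 under a 3:1 ratio (total parts = 4):
  black-coated: 1096 × 3/4 = 822
  white-coated: 1096 × 1/4 = 274

822, 274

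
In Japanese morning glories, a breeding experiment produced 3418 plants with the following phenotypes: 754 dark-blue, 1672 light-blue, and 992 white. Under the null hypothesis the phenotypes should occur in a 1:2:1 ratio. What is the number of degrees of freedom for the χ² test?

A goodness-of-fit test with 3 phenotype classes has df = 3 − 1 = 2.

2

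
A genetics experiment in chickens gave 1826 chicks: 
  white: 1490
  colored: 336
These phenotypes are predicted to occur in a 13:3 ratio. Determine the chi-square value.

Total ratio parts = 16. Expected numbers out of 1826:
  white: 1826 × 13/16 = 1483.625
  colored: 1826 × 3/16 = 342.375
χ² = Σ (O − E)² / E
  white: (1490 − 1483.625)² / 1483.625 = 0.0274
  colored: (336 − 342.375)² / 342.375 = 0.1187
χ² = 0.0274 + 0.1187 = 0.1461 ≈ 0.146

0.146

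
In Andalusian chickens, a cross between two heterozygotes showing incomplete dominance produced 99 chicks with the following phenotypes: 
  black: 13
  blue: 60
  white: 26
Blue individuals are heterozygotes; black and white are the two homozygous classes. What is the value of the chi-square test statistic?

With incomplete dominance, a heterozygote × heterozygote cross gives a 1:2:1 phenotypic ratio.
Under the 1:2:1 hypothesis (Σ ratio = 4, N = 99):
  black: 99 × 1/4 = 24.75
  blue: 99 × 2/4 = 49.5
  white: 99 × 1/4 = 24.75
χ² = Σ (O − E)² / E
  black: (13 − 24.75)² / 24.75 = 5.5783
  blue: (60 − 49.5)² / 49.5 = 2.2273
  white: (26 − 24.75)² / 24.75 = 0.0631
χ² = 5.5783 + 2.2273 + 0.0631 = 7.8687 ≈ 7.869

7.869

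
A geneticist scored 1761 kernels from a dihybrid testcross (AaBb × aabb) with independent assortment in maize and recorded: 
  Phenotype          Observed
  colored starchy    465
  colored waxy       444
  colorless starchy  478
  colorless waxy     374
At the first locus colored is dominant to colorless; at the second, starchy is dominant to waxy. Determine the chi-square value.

A dihybrid testcross with independent assortment gives a 1:1:1:1 ratio.
Total ratio parts = 4. Expected numbers out of 1761:
  colored starchy: 1761 × 1/4 = 440.25
  colored waxy: 1761 × 1/4 = 440.25
  colorless starchy: 1761 × 1/4 = 440.25
  colorless waxy: 1761 × 1/4 = 440.25
χ² = Σ (O − E)² / E
  colored starchy: (465 − 440.25)² / 440.25 = 1.3914
  colored waxy: (444 − 440.25)² / 440.25 = 0.0319
  colorless starchy: (478 − 440.25)² / 440.25 = 3.2369
  colorless waxy: (374 − 440.25)² / 440.25 = 9.9695
χ² = 1.3914 + 0.0319 + 3.2369 + 9.9695 = 14.6297 ≈ 14.630

14.630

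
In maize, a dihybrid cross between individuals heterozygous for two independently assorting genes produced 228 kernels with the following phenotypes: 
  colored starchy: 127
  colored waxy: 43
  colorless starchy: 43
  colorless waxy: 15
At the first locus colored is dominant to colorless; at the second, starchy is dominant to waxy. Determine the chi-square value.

A dihybrid F₂ with independent assortment and complete dominance at both loci gives a 9:3:3:1 phenotypic ratio.
Under the 9:3:3:1 hypothesis (Σ ratio = 16, N = 228):
  colored starchy: 228 × 9/16 = 128.25
  colored waxy: 228 × 3/16 = 42.75
  colorless starchy: 228 × 3/16 = 42.75
  colorless waxy: 228 × 1/16 = 14.25
χ² = Σ (O − E)² / E
  colored starchy: (127 − 128.25)² / 128.25 = 0.0122
  colored waxy: (43 − 42.75)² / 42.75 = 0.0015
  colorless starchy: (43 − 42.75)² / 42.75 = 0.0015
  colorless waxy: (15 − 14.25)² / 14.25 = 0.0395
χ² = 0.0122 + 0.0015 + 0.0015 + 0.0395 = 0.0547 ≈ 0.055

0.055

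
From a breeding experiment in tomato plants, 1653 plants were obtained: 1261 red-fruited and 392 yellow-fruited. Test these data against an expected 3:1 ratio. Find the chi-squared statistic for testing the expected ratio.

1.457

Expected counts for N = 1653 under a 3:1 ratio (total parts = 4):
  red-fruited: 1653 × 3/4 = 1239.75
  yellow-fruited: 1653 × 1/4 = 413.25
χ² = Σ (O − E)² / E
  red-fruited: (1261 − 1239.75)² / 1239.75 = 0.3642
  yellow-fruited: (392 − 413.25)² / 413.25 = 1.0927
χ² = 0.3642 + 1.0927 = 1.4569 ≈ 1.457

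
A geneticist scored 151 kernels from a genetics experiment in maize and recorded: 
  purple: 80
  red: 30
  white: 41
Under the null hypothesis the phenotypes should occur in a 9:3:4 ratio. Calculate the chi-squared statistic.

0.667

The 9:3:4 ratio has 16 parts, so with N = 151 the expected counts are:
  purple: 151 × 9/16 = 84.9375
  red: 151 × 3/16 = 28.3125
  white: 151 × 4/16 = 37.75
χ² = Σ (O − E)² / E
  purple: (80 − 84.9375)² / 84.9375 = 0.2870
  red: (30 − 28.3125)² / 28.3125 = 0.1006
  white: (41 − 37.75)² / 37.75 = 0.2798
χ² = 0.2870 + 0.1006 + 0.2798 = 0.6674 ≈ 0.667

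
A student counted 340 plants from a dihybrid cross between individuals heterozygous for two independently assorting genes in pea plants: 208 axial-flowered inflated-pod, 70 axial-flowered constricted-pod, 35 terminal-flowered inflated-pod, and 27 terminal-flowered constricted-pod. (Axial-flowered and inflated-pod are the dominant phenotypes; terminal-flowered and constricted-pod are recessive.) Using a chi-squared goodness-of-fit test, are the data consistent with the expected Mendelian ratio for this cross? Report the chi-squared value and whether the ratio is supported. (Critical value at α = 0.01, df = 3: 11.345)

16.601; not consistent

A dihybrid F₂ with independent assortment and complete dominance at both loci gives a 9:3:3:1 phenotypic ratio.
Total ratio parts = 16. Expected numbers out of 340:
  axial-flowered inflated-pod: 340 × 9/16 = 191.25
  axial-flowered constricted-pod: 340 × 3/16 = 63.75
  terminal-flowered inflated-pod: 340 × 3/16 = 63.75
  terminal-flowered constricted-pod: 340 × 1/16 = 21.25
χ² = Σ (O − E)² / E
  axial-flowered inflated-pod: (208 − 191.25)² / 191.25 = 1.4670
  axial-flowered constricted-pod: (70 − 63.75)² / 63.75 = 0.6127
  terminal-flowered inflated-pod: (35 − 63.75)² / 63.75 = 12.9657
  terminal-flowered constricted-pod: (27 − 21.25)² / 21.25 = 1.5559
χ² = 1.4670 + 0.6127 + 12.9657 + 1.5559 = 16.6013 ≈ 16.601
Degrees of freedom = 4 − 1 = 3; critical value at α = 0.01 is 11.345.
Since 16.601 > 11.345, we reject the null hypothesis — the data do not fit the 9:3:3:1 ratio.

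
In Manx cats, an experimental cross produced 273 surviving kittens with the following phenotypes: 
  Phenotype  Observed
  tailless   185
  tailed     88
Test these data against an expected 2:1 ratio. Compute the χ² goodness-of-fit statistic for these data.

Expected counts for N = 273 under a 2:1 ratio (total parts = 3):
  tailless: 273 × 2/3 = 182
  tailed: 273 × 1/3 = 91
χ² = Σ (O − E)² / E
  tailless: (185 − 182)² / 182 = 0.0495
  tailed: (88 − 91)² / 91 = 0.0989
χ² = 0.0495 + 0.0989 = 0.1484 ≈ 0.148

0.148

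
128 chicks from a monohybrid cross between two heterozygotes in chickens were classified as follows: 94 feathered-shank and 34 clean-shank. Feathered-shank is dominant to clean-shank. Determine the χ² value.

0.167

For a monohybrid cross between heterozygotes with complete dominance, the expected phenotypic ratio is 3:1.
Total ratio parts = 4. Expected numbers out of 128:
  feathered-shank: 128 × 3/4 = 96
  clean-shank: 128 × 1/4 = 32
χ² = Σ (O − E)² / E
  feathered-shank: (94 − 96)² / 96 = 0.0417
  clean-shank: (34 − 32)² / 32 = 0.1250
χ² = 0.0417 + 0.1250 = 0.1667 ≈ 0.167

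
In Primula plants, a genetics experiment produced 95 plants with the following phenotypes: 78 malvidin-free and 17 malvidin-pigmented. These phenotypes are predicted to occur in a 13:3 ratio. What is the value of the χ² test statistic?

The 13:3 ratio has 16 parts, so with N = 95 the expected counts are:
  malvidin-free: 95 × 13/16 = 77.1875
  malvidin-pigmented: 95 × 3/16 = 17.8125
χ² = Σ (O − E)² / E
  malvidin-free: (78 − 77.1875)² / 77.1875 = 0.0086
  malvidin-pigmented: (17 − 17.8125)² / 17.8125 = 0.0371
χ² = 0.0086 + 0.0371 = 0.0457 ≈ 0.046

0.046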